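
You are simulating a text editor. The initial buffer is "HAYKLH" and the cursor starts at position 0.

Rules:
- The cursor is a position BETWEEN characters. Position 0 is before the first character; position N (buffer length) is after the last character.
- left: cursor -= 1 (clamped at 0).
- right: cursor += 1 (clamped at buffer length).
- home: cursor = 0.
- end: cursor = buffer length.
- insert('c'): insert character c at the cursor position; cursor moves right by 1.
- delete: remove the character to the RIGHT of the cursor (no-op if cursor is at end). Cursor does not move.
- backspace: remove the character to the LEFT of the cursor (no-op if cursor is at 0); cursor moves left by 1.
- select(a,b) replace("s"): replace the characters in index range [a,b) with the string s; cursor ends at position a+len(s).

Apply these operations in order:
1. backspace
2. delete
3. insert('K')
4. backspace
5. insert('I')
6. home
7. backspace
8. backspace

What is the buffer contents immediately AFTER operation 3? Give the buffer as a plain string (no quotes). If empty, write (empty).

Answer: KAYKLH

Derivation:
After op 1 (backspace): buf='HAYKLH' cursor=0
After op 2 (delete): buf='AYKLH' cursor=0
After op 3 (insert('K')): buf='KAYKLH' cursor=1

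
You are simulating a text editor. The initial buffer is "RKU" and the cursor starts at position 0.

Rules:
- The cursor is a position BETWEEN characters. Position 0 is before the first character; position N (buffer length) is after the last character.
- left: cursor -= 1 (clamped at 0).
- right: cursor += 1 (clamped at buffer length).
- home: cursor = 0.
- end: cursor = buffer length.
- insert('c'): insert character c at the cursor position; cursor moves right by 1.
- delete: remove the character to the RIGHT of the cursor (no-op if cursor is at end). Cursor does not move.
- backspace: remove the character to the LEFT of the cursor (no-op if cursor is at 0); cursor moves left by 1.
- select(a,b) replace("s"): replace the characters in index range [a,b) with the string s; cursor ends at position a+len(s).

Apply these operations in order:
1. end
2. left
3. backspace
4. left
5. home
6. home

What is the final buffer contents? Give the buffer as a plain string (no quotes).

After op 1 (end): buf='RKU' cursor=3
After op 2 (left): buf='RKU' cursor=2
After op 3 (backspace): buf='RU' cursor=1
After op 4 (left): buf='RU' cursor=0
After op 5 (home): buf='RU' cursor=0
After op 6 (home): buf='RU' cursor=0

Answer: RU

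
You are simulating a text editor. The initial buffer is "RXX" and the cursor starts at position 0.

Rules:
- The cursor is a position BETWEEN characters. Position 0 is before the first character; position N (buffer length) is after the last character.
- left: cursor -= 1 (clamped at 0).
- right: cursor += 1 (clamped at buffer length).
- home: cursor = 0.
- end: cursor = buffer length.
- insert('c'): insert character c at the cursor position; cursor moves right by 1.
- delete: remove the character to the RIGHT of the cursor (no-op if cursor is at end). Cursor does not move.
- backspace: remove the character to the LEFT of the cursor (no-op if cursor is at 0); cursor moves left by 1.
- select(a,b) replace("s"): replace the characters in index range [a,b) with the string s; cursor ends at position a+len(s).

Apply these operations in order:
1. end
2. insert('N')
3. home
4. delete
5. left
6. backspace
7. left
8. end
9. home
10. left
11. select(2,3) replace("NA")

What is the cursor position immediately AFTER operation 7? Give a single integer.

Answer: 0

Derivation:
After op 1 (end): buf='RXX' cursor=3
After op 2 (insert('N')): buf='RXXN' cursor=4
After op 3 (home): buf='RXXN' cursor=0
After op 4 (delete): buf='XXN' cursor=0
After op 5 (left): buf='XXN' cursor=0
After op 6 (backspace): buf='XXN' cursor=0
After op 7 (left): buf='XXN' cursor=0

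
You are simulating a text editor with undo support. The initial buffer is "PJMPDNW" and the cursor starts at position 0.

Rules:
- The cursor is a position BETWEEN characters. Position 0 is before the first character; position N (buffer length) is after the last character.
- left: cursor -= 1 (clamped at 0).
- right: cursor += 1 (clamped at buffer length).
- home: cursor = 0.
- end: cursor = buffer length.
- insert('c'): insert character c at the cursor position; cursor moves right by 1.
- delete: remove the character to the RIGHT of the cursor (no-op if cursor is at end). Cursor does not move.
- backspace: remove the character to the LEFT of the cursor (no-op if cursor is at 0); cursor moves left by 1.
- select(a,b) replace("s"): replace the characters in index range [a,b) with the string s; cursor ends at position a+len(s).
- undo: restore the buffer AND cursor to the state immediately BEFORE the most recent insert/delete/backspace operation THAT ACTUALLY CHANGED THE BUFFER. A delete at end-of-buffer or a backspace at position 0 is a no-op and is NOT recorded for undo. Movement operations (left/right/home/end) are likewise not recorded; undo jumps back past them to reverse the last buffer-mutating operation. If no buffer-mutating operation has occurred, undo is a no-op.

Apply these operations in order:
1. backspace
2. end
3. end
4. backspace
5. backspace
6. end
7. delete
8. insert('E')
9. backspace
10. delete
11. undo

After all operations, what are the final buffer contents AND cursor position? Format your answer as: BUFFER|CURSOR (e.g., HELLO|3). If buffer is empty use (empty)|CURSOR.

Answer: PJMPDE|6

Derivation:
After op 1 (backspace): buf='PJMPDNW' cursor=0
After op 2 (end): buf='PJMPDNW' cursor=7
After op 3 (end): buf='PJMPDNW' cursor=7
After op 4 (backspace): buf='PJMPDN' cursor=6
After op 5 (backspace): buf='PJMPD' cursor=5
After op 6 (end): buf='PJMPD' cursor=5
After op 7 (delete): buf='PJMPD' cursor=5
After op 8 (insert('E')): buf='PJMPDE' cursor=6
After op 9 (backspace): buf='PJMPD' cursor=5
After op 10 (delete): buf='PJMPD' cursor=5
After op 11 (undo): buf='PJMPDE' cursor=6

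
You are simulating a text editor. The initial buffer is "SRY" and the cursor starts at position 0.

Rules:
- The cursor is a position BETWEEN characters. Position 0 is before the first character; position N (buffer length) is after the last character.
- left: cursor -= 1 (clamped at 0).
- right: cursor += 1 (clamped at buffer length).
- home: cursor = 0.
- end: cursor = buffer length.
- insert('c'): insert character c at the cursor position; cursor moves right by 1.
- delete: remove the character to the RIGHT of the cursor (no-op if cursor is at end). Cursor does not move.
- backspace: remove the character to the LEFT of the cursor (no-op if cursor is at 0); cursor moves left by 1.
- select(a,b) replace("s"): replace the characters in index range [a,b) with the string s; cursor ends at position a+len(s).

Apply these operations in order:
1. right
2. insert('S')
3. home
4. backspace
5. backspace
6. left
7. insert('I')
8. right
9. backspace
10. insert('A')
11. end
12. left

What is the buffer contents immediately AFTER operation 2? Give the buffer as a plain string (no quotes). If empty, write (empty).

After op 1 (right): buf='SRY' cursor=1
After op 2 (insert('S')): buf='SSRY' cursor=2

Answer: SSRY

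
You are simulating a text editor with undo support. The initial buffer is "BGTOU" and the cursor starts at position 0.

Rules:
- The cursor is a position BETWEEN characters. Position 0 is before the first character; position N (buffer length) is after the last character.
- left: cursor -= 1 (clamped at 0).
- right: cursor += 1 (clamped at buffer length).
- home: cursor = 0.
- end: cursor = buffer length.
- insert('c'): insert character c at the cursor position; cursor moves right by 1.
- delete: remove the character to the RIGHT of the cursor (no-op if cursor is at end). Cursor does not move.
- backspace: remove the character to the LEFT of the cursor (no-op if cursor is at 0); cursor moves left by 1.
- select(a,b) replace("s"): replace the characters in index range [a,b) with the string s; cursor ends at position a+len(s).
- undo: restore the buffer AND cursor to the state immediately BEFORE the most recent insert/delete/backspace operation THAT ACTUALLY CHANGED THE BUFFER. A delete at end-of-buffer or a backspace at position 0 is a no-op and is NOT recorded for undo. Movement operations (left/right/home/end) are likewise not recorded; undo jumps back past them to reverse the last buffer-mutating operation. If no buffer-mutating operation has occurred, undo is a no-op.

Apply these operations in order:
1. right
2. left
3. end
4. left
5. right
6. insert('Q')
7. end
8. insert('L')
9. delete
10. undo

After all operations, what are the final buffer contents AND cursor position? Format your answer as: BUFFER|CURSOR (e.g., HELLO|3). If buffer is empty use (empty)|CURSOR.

Answer: BGTOUQ|6

Derivation:
After op 1 (right): buf='BGTOU' cursor=1
After op 2 (left): buf='BGTOU' cursor=0
After op 3 (end): buf='BGTOU' cursor=5
After op 4 (left): buf='BGTOU' cursor=4
After op 5 (right): buf='BGTOU' cursor=5
After op 6 (insert('Q')): buf='BGTOUQ' cursor=6
After op 7 (end): buf='BGTOUQ' cursor=6
After op 8 (insert('L')): buf='BGTOUQL' cursor=7
After op 9 (delete): buf='BGTOUQL' cursor=7
After op 10 (undo): buf='BGTOUQ' cursor=6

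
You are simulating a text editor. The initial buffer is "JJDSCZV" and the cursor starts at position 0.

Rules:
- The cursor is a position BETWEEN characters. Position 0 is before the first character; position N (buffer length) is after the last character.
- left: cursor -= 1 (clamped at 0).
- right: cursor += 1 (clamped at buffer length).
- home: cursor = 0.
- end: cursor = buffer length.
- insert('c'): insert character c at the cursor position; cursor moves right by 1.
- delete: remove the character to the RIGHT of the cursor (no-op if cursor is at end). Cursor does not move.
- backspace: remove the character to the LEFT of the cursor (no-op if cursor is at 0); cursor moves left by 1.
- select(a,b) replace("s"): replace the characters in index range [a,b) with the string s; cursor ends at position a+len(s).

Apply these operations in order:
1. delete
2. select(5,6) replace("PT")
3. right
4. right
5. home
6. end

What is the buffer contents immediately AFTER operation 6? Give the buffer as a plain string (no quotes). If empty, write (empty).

Answer: JDSCZPT

Derivation:
After op 1 (delete): buf='JDSCZV' cursor=0
After op 2 (select(5,6) replace("PT")): buf='JDSCZPT' cursor=7
After op 3 (right): buf='JDSCZPT' cursor=7
After op 4 (right): buf='JDSCZPT' cursor=7
After op 5 (home): buf='JDSCZPT' cursor=0
After op 6 (end): buf='JDSCZPT' cursor=7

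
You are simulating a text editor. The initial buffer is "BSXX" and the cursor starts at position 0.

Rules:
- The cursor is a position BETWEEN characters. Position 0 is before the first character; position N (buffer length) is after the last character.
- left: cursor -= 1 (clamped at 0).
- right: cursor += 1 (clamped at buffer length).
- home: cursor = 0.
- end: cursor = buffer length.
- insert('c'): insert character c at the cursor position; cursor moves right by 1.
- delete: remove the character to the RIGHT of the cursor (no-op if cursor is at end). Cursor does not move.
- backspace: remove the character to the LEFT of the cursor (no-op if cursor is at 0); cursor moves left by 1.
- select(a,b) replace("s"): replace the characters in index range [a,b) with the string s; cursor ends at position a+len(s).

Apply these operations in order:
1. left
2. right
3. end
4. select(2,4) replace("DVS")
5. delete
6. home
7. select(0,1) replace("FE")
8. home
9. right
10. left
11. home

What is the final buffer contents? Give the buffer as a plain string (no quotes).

Answer: FESDVS

Derivation:
After op 1 (left): buf='BSXX' cursor=0
After op 2 (right): buf='BSXX' cursor=1
After op 3 (end): buf='BSXX' cursor=4
After op 4 (select(2,4) replace("DVS")): buf='BSDVS' cursor=5
After op 5 (delete): buf='BSDVS' cursor=5
After op 6 (home): buf='BSDVS' cursor=0
After op 7 (select(0,1) replace("FE")): buf='FESDVS' cursor=2
After op 8 (home): buf='FESDVS' cursor=0
After op 9 (right): buf='FESDVS' cursor=1
After op 10 (left): buf='FESDVS' cursor=0
After op 11 (home): buf='FESDVS' cursor=0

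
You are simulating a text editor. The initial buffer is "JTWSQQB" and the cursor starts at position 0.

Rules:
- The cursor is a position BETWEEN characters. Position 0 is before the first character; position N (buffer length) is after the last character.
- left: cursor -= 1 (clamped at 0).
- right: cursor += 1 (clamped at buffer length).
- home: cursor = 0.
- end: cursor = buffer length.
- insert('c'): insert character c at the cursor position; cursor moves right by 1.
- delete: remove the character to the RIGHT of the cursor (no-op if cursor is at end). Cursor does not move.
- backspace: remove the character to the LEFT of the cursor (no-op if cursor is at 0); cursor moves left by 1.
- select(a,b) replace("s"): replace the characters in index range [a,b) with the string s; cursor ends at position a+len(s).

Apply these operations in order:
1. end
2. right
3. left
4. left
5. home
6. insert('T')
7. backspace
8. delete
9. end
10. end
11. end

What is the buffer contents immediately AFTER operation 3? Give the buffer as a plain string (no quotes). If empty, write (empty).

After op 1 (end): buf='JTWSQQB' cursor=7
After op 2 (right): buf='JTWSQQB' cursor=7
After op 3 (left): buf='JTWSQQB' cursor=6

Answer: JTWSQQB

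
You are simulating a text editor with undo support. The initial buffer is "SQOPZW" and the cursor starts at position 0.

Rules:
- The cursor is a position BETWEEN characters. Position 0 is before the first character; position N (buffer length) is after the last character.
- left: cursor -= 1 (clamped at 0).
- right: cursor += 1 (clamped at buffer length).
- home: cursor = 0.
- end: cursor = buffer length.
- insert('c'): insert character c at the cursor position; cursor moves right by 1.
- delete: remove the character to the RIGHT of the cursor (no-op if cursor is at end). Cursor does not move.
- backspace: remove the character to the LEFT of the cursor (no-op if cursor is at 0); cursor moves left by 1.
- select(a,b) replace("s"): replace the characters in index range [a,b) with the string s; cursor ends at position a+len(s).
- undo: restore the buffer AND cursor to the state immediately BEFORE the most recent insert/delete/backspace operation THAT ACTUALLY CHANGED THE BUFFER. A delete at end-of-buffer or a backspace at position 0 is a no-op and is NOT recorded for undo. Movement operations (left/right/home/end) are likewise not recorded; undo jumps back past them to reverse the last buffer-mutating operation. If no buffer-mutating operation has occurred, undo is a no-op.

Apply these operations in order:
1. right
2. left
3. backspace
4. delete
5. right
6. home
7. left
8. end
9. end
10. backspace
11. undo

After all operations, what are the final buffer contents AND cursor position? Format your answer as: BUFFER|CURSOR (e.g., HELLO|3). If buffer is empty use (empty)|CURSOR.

After op 1 (right): buf='SQOPZW' cursor=1
After op 2 (left): buf='SQOPZW' cursor=0
After op 3 (backspace): buf='SQOPZW' cursor=0
After op 4 (delete): buf='QOPZW' cursor=0
After op 5 (right): buf='QOPZW' cursor=1
After op 6 (home): buf='QOPZW' cursor=0
After op 7 (left): buf='QOPZW' cursor=0
After op 8 (end): buf='QOPZW' cursor=5
After op 9 (end): buf='QOPZW' cursor=5
After op 10 (backspace): buf='QOPZ' cursor=4
After op 11 (undo): buf='QOPZW' cursor=5

Answer: QOPZW|5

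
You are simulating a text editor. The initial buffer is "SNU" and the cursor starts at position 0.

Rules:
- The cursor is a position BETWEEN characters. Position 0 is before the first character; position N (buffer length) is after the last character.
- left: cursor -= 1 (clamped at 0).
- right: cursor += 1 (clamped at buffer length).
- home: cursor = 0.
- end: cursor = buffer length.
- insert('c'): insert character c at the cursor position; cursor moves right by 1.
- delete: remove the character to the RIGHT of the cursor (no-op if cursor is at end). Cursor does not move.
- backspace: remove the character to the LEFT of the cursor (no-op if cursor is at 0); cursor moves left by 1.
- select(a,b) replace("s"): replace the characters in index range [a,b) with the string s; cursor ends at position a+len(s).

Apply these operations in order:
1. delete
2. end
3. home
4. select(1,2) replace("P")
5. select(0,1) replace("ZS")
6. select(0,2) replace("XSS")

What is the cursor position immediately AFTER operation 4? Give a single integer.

Answer: 2

Derivation:
After op 1 (delete): buf='NU' cursor=0
After op 2 (end): buf='NU' cursor=2
After op 3 (home): buf='NU' cursor=0
After op 4 (select(1,2) replace("P")): buf='NP' cursor=2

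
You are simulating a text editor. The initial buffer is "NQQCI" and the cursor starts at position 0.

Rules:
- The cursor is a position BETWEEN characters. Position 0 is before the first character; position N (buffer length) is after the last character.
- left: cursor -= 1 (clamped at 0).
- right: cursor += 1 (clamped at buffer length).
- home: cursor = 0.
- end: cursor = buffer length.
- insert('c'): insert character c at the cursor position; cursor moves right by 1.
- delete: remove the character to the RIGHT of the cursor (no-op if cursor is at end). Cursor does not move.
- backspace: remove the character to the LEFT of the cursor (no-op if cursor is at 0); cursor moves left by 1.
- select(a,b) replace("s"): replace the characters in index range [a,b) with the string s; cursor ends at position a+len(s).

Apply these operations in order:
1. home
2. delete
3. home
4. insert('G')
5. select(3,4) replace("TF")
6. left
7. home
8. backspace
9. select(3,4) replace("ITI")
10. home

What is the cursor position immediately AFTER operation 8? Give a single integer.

Answer: 0

Derivation:
After op 1 (home): buf='NQQCI' cursor=0
After op 2 (delete): buf='QQCI' cursor=0
After op 3 (home): buf='QQCI' cursor=0
After op 4 (insert('G')): buf='GQQCI' cursor=1
After op 5 (select(3,4) replace("TF")): buf='GQQTFI' cursor=5
After op 6 (left): buf='GQQTFI' cursor=4
After op 7 (home): buf='GQQTFI' cursor=0
After op 8 (backspace): buf='GQQTFI' cursor=0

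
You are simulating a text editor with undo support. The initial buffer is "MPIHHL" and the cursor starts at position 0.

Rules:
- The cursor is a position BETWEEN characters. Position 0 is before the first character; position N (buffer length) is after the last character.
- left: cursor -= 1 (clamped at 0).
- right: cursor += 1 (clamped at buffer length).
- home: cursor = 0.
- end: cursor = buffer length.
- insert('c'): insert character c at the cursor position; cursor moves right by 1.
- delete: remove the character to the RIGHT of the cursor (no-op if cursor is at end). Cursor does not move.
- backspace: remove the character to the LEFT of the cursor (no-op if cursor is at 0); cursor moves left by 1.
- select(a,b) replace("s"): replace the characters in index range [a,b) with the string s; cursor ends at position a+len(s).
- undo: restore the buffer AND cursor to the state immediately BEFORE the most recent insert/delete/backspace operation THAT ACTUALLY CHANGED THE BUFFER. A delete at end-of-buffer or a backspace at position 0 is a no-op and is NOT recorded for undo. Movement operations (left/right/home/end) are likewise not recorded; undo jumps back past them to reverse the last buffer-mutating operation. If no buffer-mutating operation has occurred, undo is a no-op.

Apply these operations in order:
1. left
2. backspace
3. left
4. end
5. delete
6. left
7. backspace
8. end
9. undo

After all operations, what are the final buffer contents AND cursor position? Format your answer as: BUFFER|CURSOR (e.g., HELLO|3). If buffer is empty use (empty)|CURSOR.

After op 1 (left): buf='MPIHHL' cursor=0
After op 2 (backspace): buf='MPIHHL' cursor=0
After op 3 (left): buf='MPIHHL' cursor=0
After op 4 (end): buf='MPIHHL' cursor=6
After op 5 (delete): buf='MPIHHL' cursor=6
After op 6 (left): buf='MPIHHL' cursor=5
After op 7 (backspace): buf='MPIHL' cursor=4
After op 8 (end): buf='MPIHL' cursor=5
After op 9 (undo): buf='MPIHHL' cursor=5

Answer: MPIHHL|5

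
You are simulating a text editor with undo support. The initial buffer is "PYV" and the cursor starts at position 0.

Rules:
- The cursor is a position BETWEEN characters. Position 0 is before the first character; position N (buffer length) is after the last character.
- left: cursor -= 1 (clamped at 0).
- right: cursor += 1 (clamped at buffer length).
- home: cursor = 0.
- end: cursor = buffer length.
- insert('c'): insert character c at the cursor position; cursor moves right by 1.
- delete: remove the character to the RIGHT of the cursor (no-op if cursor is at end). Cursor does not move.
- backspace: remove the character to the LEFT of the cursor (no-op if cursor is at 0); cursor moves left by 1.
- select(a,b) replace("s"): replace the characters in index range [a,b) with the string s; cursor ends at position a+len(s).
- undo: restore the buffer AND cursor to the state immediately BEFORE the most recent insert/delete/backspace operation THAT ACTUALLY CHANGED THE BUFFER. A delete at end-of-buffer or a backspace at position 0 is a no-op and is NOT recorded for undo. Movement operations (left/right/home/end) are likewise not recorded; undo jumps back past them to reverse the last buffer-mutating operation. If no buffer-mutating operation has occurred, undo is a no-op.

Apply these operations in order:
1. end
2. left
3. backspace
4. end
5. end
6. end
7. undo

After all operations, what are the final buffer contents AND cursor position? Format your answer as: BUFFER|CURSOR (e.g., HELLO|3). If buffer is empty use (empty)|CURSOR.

After op 1 (end): buf='PYV' cursor=3
After op 2 (left): buf='PYV' cursor=2
After op 3 (backspace): buf='PV' cursor=1
After op 4 (end): buf='PV' cursor=2
After op 5 (end): buf='PV' cursor=2
After op 6 (end): buf='PV' cursor=2
After op 7 (undo): buf='PYV' cursor=2

Answer: PYV|2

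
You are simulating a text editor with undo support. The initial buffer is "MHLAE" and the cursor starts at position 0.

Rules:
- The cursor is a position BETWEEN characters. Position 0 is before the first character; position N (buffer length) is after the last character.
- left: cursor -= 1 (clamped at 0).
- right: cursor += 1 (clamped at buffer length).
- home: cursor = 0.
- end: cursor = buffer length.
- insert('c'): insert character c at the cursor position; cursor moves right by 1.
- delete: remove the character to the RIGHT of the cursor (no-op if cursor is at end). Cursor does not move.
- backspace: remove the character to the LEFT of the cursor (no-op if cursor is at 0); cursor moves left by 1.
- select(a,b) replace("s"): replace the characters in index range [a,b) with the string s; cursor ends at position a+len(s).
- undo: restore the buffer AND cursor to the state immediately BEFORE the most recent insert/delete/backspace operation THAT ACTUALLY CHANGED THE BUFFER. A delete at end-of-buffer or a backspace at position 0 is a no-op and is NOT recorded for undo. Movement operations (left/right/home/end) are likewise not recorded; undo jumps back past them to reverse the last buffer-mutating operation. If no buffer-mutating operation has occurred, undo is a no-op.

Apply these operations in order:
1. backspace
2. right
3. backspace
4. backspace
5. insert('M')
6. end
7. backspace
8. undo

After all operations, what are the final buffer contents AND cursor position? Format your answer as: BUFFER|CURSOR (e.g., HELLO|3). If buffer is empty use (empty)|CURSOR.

After op 1 (backspace): buf='MHLAE' cursor=0
After op 2 (right): buf='MHLAE' cursor=1
After op 3 (backspace): buf='HLAE' cursor=0
After op 4 (backspace): buf='HLAE' cursor=0
After op 5 (insert('M')): buf='MHLAE' cursor=1
After op 6 (end): buf='MHLAE' cursor=5
After op 7 (backspace): buf='MHLA' cursor=4
After op 8 (undo): buf='MHLAE' cursor=5

Answer: MHLAE|5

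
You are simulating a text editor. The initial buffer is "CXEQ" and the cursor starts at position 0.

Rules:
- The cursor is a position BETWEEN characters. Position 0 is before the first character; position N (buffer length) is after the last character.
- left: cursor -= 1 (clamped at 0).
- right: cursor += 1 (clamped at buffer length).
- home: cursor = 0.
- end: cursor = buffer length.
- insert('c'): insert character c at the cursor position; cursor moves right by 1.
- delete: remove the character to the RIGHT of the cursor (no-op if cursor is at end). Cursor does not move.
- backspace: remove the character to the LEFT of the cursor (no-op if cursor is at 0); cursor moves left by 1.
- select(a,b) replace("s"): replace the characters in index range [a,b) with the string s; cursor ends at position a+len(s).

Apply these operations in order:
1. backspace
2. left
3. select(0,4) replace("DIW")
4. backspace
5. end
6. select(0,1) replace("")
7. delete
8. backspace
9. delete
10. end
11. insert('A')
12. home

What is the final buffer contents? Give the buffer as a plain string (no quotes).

Answer: A

Derivation:
After op 1 (backspace): buf='CXEQ' cursor=0
After op 2 (left): buf='CXEQ' cursor=0
After op 3 (select(0,4) replace("DIW")): buf='DIW' cursor=3
After op 4 (backspace): buf='DI' cursor=2
After op 5 (end): buf='DI' cursor=2
After op 6 (select(0,1) replace("")): buf='I' cursor=0
After op 7 (delete): buf='(empty)' cursor=0
After op 8 (backspace): buf='(empty)' cursor=0
After op 9 (delete): buf='(empty)' cursor=0
After op 10 (end): buf='(empty)' cursor=0
After op 11 (insert('A')): buf='A' cursor=1
After op 12 (home): buf='A' cursor=0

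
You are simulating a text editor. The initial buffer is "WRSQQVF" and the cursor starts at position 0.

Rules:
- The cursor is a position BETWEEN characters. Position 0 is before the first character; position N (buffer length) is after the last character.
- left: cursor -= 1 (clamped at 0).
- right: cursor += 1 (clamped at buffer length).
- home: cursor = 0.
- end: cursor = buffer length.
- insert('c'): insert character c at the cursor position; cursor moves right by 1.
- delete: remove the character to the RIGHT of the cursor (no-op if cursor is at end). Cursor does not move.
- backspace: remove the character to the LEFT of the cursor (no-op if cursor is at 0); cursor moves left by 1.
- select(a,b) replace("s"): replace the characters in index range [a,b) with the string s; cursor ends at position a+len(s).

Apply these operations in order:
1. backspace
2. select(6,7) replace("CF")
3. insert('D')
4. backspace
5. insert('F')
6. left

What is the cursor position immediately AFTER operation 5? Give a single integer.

After op 1 (backspace): buf='WRSQQVF' cursor=0
After op 2 (select(6,7) replace("CF")): buf='WRSQQVCF' cursor=8
After op 3 (insert('D')): buf='WRSQQVCFD' cursor=9
After op 4 (backspace): buf='WRSQQVCF' cursor=8
After op 5 (insert('F')): buf='WRSQQVCFF' cursor=9

Answer: 9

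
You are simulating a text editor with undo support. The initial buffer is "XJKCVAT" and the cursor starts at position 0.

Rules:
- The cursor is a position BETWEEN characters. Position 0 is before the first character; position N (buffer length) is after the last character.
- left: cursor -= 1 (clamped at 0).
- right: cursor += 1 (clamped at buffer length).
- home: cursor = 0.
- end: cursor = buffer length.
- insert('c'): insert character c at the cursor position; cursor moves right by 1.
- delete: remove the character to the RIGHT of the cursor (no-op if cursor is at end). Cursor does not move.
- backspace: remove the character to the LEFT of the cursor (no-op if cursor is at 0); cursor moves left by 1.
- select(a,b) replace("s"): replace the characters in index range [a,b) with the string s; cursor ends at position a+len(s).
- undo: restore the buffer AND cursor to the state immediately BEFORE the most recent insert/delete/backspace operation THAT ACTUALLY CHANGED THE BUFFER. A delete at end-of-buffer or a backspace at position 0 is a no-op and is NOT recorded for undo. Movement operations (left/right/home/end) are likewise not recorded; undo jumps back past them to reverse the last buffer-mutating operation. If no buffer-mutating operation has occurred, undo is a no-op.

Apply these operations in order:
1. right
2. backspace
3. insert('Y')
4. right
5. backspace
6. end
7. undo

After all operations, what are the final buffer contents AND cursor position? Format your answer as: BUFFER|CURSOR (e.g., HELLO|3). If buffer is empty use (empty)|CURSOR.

Answer: YJKCVAT|2

Derivation:
After op 1 (right): buf='XJKCVAT' cursor=1
After op 2 (backspace): buf='JKCVAT' cursor=0
After op 3 (insert('Y')): buf='YJKCVAT' cursor=1
After op 4 (right): buf='YJKCVAT' cursor=2
After op 5 (backspace): buf='YKCVAT' cursor=1
After op 6 (end): buf='YKCVAT' cursor=6
After op 7 (undo): buf='YJKCVAT' cursor=2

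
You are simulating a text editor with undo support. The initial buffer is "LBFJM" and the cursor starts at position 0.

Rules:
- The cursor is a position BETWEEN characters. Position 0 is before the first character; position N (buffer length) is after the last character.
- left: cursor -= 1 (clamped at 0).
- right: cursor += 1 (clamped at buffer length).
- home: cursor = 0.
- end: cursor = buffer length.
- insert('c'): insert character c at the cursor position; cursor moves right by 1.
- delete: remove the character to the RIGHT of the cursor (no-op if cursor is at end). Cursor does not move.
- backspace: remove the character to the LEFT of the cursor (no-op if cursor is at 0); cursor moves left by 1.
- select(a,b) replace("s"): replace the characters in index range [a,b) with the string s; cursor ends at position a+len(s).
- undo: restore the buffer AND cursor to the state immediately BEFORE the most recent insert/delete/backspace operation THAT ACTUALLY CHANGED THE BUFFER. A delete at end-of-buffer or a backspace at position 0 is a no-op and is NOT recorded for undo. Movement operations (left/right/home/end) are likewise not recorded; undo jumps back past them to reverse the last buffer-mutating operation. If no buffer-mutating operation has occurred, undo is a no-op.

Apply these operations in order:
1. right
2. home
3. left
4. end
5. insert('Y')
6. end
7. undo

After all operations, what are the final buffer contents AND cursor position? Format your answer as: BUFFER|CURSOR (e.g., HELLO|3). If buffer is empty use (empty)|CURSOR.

After op 1 (right): buf='LBFJM' cursor=1
After op 2 (home): buf='LBFJM' cursor=0
After op 3 (left): buf='LBFJM' cursor=0
After op 4 (end): buf='LBFJM' cursor=5
After op 5 (insert('Y')): buf='LBFJMY' cursor=6
After op 6 (end): buf='LBFJMY' cursor=6
After op 7 (undo): buf='LBFJM' cursor=5

Answer: LBFJM|5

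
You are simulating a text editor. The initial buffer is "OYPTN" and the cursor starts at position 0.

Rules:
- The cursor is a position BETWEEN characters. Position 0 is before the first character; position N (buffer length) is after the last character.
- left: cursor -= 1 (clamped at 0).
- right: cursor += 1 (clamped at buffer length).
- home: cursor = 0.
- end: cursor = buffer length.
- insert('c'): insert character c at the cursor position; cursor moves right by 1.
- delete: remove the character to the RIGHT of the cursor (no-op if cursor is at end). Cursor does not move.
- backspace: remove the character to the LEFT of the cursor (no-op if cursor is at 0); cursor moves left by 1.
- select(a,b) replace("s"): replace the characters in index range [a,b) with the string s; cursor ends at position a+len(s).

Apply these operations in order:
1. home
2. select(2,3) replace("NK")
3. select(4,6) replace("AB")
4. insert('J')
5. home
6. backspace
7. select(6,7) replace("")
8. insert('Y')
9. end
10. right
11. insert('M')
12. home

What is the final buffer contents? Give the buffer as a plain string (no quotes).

Answer: OYNKABYM

Derivation:
After op 1 (home): buf='OYPTN' cursor=0
After op 2 (select(2,3) replace("NK")): buf='OYNKTN' cursor=4
After op 3 (select(4,6) replace("AB")): buf='OYNKAB' cursor=6
After op 4 (insert('J')): buf='OYNKABJ' cursor=7
After op 5 (home): buf='OYNKABJ' cursor=0
After op 6 (backspace): buf='OYNKABJ' cursor=0
After op 7 (select(6,7) replace("")): buf='OYNKAB' cursor=6
After op 8 (insert('Y')): buf='OYNKABY' cursor=7
After op 9 (end): buf='OYNKABY' cursor=7
After op 10 (right): buf='OYNKABY' cursor=7
After op 11 (insert('M')): buf='OYNKABYM' cursor=8
After op 12 (home): buf='OYNKABYM' cursor=0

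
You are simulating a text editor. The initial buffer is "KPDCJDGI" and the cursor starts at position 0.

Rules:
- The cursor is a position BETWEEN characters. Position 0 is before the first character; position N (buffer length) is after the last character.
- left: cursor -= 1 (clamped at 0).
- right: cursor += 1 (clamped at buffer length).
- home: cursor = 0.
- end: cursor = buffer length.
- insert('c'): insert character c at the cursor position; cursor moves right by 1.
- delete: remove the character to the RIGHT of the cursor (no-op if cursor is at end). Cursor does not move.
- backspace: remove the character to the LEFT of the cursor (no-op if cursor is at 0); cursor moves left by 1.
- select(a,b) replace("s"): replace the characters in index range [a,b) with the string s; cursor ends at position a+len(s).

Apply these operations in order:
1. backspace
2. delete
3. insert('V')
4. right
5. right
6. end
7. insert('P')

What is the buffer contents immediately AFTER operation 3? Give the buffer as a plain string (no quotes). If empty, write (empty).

Answer: VPDCJDGI

Derivation:
After op 1 (backspace): buf='KPDCJDGI' cursor=0
After op 2 (delete): buf='PDCJDGI' cursor=0
After op 3 (insert('V')): buf='VPDCJDGI' cursor=1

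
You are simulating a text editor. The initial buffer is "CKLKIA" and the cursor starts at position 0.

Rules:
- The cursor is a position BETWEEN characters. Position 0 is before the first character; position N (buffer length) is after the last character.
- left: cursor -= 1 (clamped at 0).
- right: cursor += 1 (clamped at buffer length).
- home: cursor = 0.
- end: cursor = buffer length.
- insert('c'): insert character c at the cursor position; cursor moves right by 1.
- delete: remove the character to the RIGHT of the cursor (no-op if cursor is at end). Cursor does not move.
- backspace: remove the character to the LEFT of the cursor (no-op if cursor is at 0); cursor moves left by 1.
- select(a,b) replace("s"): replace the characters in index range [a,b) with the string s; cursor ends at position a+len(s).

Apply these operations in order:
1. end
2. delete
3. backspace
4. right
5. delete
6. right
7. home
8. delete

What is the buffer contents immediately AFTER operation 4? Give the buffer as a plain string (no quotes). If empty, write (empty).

Answer: CKLKI

Derivation:
After op 1 (end): buf='CKLKIA' cursor=6
After op 2 (delete): buf='CKLKIA' cursor=6
After op 3 (backspace): buf='CKLKI' cursor=5
After op 4 (right): buf='CKLKI' cursor=5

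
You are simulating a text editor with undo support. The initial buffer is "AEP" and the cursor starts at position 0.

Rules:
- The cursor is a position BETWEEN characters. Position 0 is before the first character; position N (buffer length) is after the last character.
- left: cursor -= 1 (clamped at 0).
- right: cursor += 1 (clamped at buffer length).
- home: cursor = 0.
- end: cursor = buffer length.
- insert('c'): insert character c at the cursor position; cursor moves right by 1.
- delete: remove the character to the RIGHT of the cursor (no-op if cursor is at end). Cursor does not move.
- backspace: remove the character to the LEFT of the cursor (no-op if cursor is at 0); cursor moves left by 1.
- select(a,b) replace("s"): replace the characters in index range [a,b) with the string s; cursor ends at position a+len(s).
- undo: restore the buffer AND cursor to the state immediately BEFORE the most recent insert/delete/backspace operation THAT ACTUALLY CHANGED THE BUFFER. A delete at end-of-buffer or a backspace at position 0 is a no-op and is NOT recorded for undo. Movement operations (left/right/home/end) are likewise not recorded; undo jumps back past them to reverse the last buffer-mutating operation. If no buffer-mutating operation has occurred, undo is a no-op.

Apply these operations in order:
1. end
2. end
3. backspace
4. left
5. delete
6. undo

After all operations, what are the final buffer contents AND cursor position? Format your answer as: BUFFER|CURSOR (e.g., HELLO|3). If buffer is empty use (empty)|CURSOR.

After op 1 (end): buf='AEP' cursor=3
After op 2 (end): buf='AEP' cursor=3
After op 3 (backspace): buf='AE' cursor=2
After op 4 (left): buf='AE' cursor=1
After op 5 (delete): buf='A' cursor=1
After op 6 (undo): buf='AE' cursor=1

Answer: AE|1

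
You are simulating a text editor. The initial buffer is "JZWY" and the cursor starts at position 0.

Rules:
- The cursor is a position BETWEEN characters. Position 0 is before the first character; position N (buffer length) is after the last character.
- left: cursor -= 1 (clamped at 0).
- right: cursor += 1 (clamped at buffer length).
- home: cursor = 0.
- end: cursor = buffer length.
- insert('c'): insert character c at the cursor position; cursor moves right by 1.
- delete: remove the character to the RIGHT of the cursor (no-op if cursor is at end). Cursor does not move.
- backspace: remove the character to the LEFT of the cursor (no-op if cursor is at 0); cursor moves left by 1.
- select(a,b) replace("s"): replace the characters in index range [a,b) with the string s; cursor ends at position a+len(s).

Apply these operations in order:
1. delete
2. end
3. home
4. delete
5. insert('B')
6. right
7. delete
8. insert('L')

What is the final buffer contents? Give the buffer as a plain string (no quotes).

Answer: BWL

Derivation:
After op 1 (delete): buf='ZWY' cursor=0
After op 2 (end): buf='ZWY' cursor=3
After op 3 (home): buf='ZWY' cursor=0
After op 4 (delete): buf='WY' cursor=0
After op 5 (insert('B')): buf='BWY' cursor=1
After op 6 (right): buf='BWY' cursor=2
After op 7 (delete): buf='BW' cursor=2
After op 8 (insert('L')): buf='BWL' cursor=3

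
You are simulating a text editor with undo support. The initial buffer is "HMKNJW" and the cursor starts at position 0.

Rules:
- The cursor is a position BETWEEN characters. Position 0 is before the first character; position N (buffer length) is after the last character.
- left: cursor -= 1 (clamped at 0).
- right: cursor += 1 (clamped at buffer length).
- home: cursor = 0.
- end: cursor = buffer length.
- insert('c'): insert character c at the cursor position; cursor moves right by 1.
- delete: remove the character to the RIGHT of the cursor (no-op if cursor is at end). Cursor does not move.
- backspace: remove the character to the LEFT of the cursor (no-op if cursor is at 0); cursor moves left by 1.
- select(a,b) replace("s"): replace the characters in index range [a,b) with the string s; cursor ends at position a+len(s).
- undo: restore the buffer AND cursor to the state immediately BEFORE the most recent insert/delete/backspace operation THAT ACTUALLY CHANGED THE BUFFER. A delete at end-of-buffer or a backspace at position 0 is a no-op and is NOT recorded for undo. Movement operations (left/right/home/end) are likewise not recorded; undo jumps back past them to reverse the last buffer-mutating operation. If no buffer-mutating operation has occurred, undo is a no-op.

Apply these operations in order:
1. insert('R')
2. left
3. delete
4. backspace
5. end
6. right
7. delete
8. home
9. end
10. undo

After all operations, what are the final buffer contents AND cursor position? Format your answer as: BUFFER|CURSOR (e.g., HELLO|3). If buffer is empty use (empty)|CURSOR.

Answer: RHMKNJW|0

Derivation:
After op 1 (insert('R')): buf='RHMKNJW' cursor=1
After op 2 (left): buf='RHMKNJW' cursor=0
After op 3 (delete): buf='HMKNJW' cursor=0
After op 4 (backspace): buf='HMKNJW' cursor=0
After op 5 (end): buf='HMKNJW' cursor=6
After op 6 (right): buf='HMKNJW' cursor=6
After op 7 (delete): buf='HMKNJW' cursor=6
After op 8 (home): buf='HMKNJW' cursor=0
After op 9 (end): buf='HMKNJW' cursor=6
After op 10 (undo): buf='RHMKNJW' cursor=0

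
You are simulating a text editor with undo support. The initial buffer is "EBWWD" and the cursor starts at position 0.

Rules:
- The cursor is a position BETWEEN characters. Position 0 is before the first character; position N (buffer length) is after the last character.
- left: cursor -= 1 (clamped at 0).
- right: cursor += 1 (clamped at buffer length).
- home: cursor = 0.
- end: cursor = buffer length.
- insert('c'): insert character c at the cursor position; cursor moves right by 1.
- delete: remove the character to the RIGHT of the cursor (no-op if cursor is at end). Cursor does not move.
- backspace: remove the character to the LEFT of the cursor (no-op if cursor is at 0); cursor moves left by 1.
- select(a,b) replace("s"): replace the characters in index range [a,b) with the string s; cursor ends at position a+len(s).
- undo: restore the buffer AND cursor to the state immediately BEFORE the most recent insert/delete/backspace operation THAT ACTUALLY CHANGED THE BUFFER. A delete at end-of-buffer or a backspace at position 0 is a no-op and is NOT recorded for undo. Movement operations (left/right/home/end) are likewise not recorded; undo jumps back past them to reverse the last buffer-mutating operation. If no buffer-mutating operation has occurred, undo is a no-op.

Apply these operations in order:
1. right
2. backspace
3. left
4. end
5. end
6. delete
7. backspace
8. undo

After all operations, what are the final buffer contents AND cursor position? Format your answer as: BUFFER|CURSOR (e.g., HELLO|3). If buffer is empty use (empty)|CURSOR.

After op 1 (right): buf='EBWWD' cursor=1
After op 2 (backspace): buf='BWWD' cursor=0
After op 3 (left): buf='BWWD' cursor=0
After op 4 (end): buf='BWWD' cursor=4
After op 5 (end): buf='BWWD' cursor=4
After op 6 (delete): buf='BWWD' cursor=4
After op 7 (backspace): buf='BWW' cursor=3
After op 8 (undo): buf='BWWD' cursor=4

Answer: BWWD|4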